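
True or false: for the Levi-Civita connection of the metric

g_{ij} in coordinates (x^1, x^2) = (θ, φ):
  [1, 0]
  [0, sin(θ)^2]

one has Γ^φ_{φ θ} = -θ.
Γ^φ_{φ θ} = (1/2) g^{φφ} (∂_φ g_{φθ} + ∂_θ g_{φφ} - ∂_φ g_{φθ}) = (1/2)(1/sin(θ)^2)((0) + (sin(2*θ)) - (0)) = 1/tan(θ)
This differs from the proposed value -θ.
False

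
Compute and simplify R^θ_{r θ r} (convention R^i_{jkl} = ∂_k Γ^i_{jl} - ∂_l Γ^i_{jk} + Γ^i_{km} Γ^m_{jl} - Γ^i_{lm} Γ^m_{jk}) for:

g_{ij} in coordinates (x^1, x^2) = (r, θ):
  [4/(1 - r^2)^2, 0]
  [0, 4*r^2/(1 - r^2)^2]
Non-zero Christoffel symbols (Γ^k_{ij} = Γ^k_{ji}):
Γ^r_{r r} = 2*r/(1 - r^2)
Γ^r_{θ θ} = (r^3 + r)/(r^2 - 1)
Γ^θ_{r θ} = (-r^2 - 1)/(r^3 - r)
R^θ_{r θ r} = ∂_θ Γ^θ_{r r} - ∂_r Γ^θ_{r θ} + Γ^θ_{θ m} Γ^m_{r r} - Γ^θ_{r m} Γ^m_{r θ}
  = (0) - ((r^4 + 4*r^2 - 1)/(r^3 - r)^2) + (2*(r^2 + 1)/(r^2 - 1)^2) - ((r^2 + 1)^2/(r^3 - r)^2) = -4/(r^2 - 1)^2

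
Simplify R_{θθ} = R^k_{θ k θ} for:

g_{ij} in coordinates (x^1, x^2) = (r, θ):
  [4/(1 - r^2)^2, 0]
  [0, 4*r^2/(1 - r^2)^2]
Non-zero Christoffel symbols (Γ^k_{ij} = Γ^k_{ji}):
Γ^r_{r r} = 2*r/(1 - r^2)
Γ^r_{θ θ} = (r^3 + r)/(r^2 - 1)
Γ^θ_{r θ} = (-r^2 - 1)/(r^3 - r)
R^r_{θ r θ} = ∂_r Γ^r_{θ θ} - ∂_θ Γ^r_{θ r} + Γ^r_{r m} Γ^m_{θ θ} - Γ^r_{θ m} Γ^m_{θ r}
  = ((r^4 - 4*r^2 - 1)/(r^2 - 1)^2) - (0) + (-2*r^2*(r^2 + 1)/(r^2 - 1)^2) - (-(r^2 + 1)^2/(r^2 - 1)^2) = -4*r^2/(r^2 - 1)^2
R^θ_{θ θ θ} = 0 (a repeated index in an antisymmetric pair)
R_{θθ} = R^r_{θ r θ} + R^θ_{θ θ θ} = (-4*r^2/(r^2 - 1)^2) + (0) = -4*r^2/(r^2 - 1)^2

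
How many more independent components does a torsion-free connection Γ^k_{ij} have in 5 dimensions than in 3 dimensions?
Independent components in n dimensions: n × n(n+1)/2 = n^2(n+1)/2.
5D: 5 × 15 = 75
3D: 3 × 6 = 18
Difference = 75 - 18 = 57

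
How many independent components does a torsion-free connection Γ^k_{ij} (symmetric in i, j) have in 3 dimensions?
Γ^k_{ij} has n choices for the upper index and n(n+1)/2 independent symmetric lower index pairs.
Total = 3 × 3×4/2 = 3 × 6 = 18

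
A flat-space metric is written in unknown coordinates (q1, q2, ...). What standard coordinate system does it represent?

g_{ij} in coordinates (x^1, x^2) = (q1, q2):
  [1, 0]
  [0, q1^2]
The line element ds^2 = dq1^2 + q1^2 dq2^2 is dr^2 + r^2 dθ^2 with q1 = r, q2 = θ.
polar coordinates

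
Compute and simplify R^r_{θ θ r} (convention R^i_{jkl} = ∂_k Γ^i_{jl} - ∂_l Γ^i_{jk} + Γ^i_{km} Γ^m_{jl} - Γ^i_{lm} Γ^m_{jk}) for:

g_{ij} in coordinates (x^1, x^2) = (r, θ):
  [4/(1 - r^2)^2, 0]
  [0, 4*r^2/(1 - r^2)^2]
Non-zero Christoffel symbols (Γ^k_{ij} = Γ^k_{ji}):
Γ^r_{r r} = 2*r/(1 - r^2)
Γ^r_{θ θ} = (r^3 + r)/(r^2 - 1)
Γ^θ_{r θ} = (-r^2 - 1)/(r^3 - r)
R^r_{θ θ r} = ∂_θ Γ^r_{θ r} - ∂_r Γ^r_{θ θ} + Γ^r_{θ m} Γ^m_{θ r} - Γ^r_{r m} Γ^m_{θ θ}
  = (0) - ((r^4 - 4*r^2 - 1)/(r^2 - 1)^2) + (-(r^2 + 1)^2/(r^2 - 1)^2) - (-2*r^2*(r^2 + 1)/(r^2 - 1)^2) = 4*r^2/(r^2 - 1)^2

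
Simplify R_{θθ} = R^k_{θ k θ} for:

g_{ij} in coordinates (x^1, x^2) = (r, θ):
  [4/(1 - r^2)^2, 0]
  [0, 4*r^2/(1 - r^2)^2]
Non-zero Christoffel symbols (Γ^k_{ij} = Γ^k_{ji}):
Γ^r_{r r} = 2*r/(1 - r^2)
Γ^r_{θ θ} = (r^3 + r)/(r^2 - 1)
Γ^θ_{r θ} = (-r^2 - 1)/(r^3 - r)
R^r_{θ r θ} = ∂_r Γ^r_{θ θ} - ∂_θ Γ^r_{θ r} + Γ^r_{r m} Γ^m_{θ θ} - Γ^r_{θ m} Γ^m_{θ r}
  = ((r^4 - 4*r^2 - 1)/(r^2 - 1)^2) - (0) + (-2*r^2*(r^2 + 1)/(r^2 - 1)^2) - (-(r^2 + 1)^2/(r^2 - 1)^2) = -4*r^2/(r^2 - 1)^2
R^θ_{θ θ θ} = 0 (a repeated index in an antisymmetric pair)
R_{θθ} = R^r_{θ r θ} + R^θ_{θ θ θ} = (-4*r^2/(r^2 - 1)^2) + (0) = -4*r^2/(r^2 - 1)^2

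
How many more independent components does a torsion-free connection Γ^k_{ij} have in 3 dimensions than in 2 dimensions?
Independent components in n dimensions: n × n(n+1)/2 = n^2(n+1)/2.
3D: 3 × 6 = 18
2D: 2 × 3 = 6
Difference = 18 - 6 = 12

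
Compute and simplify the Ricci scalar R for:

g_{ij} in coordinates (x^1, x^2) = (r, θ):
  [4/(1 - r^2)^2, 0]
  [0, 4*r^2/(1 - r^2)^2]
Non-zero Christoffel symbols (Γ^k_{ij} = Γ^k_{ji}):
Γ^r_{r r} = 2*r/(1 - r^2)
Γ^r_{θ θ} = (r^3 + r)/(r^2 - 1)
Γ^θ_{r θ} = (-r^2 - 1)/(r^3 - r)
Ricci tensor (R_{ij} = R^k_{ikj}): R_{rr} = -4/(r^2 - 1)^2, R_{rθ} = 0, R_{θθ} = -4*r^2/(r^2 - 1)^2
Inverse metric: g^{rr} = (1 - r^2)^2/4, g^{θθ} = (1 - r^2)^2/(4*r^2)
R = g^{ij} R_{ij} = ((1 - r^2)^2/4)(-4/(r^2 - 1)^2) + ((1 - r^2)^2/(4*r^2))(-4*r^2/(r^2 - 1)^2) = -2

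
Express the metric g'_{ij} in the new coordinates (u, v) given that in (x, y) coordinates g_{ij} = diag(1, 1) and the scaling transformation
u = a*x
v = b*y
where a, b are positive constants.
Invert the transformation: x = u/a, y = v/b
g'_{ij} = (∂x^k/∂x'^i)(∂x^l/∂x'^j) g_{kl}; with g_{kl} = δ_{kl} this is Σ_k (∂x^k/∂x'^i)(∂x^k/∂x'^j).
Jacobian: ∂x/∂u = 1/a, ∂x/∂v = 0, ∂y/∂u = 0, ∂y/∂v = 1/b
g'_{uu} = (1/a)(1/a) + (0)(0) = 1/a^2
g'_{uv} = (1/a)(0) + (0)(1/b) = 0
g'_{vv} = (0)(0) + (1/b)(1/b) = 1/b^2
g'_{ij} = diag(1/a^2, 1/b^2)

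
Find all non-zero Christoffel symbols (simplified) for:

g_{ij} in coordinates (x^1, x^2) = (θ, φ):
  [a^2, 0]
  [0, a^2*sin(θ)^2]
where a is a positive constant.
Using Γ^k_{ij} = (1/2) g^{km} (∂_i g_{mj} + ∂_j g_{mi} - ∂_m g_{ij}); the metric is diagonal, so only the m = k term contributes.
Non-zero symbols (using the symmetry Γ^k_{ij} = Γ^k_{ji}):
Γ^θ_{φ φ} = (1/2) g^{θθ} (∂_φ g_{θφ} + ∂_φ g_{θφ} - ∂_θ g_{φφ}) = (1/2)(1/a^2)((0) + (0) - (a^2*sin(2*θ))) = -sin(2*θ)/2
Γ^φ_{θ φ} = (1/2) g^{φφ} (∂_θ g_{φφ} + ∂_φ g_{φθ} - ∂_φ g_{θφ}) = (1/2)(1/(a^2*sin(θ)^2))((a^2*sin(2*θ)) + (0) - (0)) = 1/tan(θ)
All other Christoffel symbols are zero.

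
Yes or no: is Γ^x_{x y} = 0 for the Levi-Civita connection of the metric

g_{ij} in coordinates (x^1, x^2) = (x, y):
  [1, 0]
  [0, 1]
Γ^x_{x y} = (1/2) g^{xx} (∂_x g_{xy} + ∂_y g_{xx} - ∂_x g_{xy}) = (1/2)(1)((0) + (0) - (0)) = 0
This equals the proposed value 0.
Yes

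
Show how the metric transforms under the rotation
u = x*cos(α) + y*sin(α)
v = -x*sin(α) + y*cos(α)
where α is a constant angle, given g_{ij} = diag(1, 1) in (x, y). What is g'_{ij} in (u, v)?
Invert the transformation: x = u*cos(α) - v*sin(α), y = u*sin(α) + v*cos(α)
g'_{ij} = (∂x^k/∂x'^i)(∂x^l/∂x'^j) g_{kl}; with g_{kl} = δ_{kl} this is Σ_k (∂x^k/∂x'^i)(∂x^k/∂x'^j).
Jacobian: ∂x/∂u = cos(α), ∂x/∂v = -sin(α), ∂y/∂u = sin(α), ∂y/∂v = cos(α)
g'_{uu} = (cos(α))(cos(α)) + (sin(α))(sin(α)) = 1
g'_{uv} = (cos(α))(-sin(α)) + (sin(α))(cos(α)) = 0
g'_{vv} = (-sin(α))(-sin(α)) + (cos(α))(cos(α)) = 1
g'_{ij} = diag(1, 1)
The Euclidean metric is invariant under rotations.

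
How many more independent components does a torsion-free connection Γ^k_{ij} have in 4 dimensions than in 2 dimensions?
Independent components in n dimensions: n × n(n+1)/2 = n^2(n+1)/2.
4D: 4 × 10 = 40
2D: 2 × 3 = 6
Difference = 40 - 6 = 34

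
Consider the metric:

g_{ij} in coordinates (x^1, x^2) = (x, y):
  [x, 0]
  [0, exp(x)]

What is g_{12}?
With x^1 = x, x^2 = y, g_{12} = g_{xy} is the row-1, column-2 entry of the matrix.
g_{12} = 0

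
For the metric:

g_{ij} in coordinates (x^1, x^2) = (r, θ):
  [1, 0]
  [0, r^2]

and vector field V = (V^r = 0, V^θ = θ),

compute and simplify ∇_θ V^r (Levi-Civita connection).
Non-zero Christoffel symbols:
Γ^r_{θ θ} = -r
Γ^θ_{r θ} = 1/r
∇_θ V^r = ∂_θ V^r + Γ^r_{θ j} V^j
  = (0) + (0)(0) + (-r)(θ)
  = -r*θ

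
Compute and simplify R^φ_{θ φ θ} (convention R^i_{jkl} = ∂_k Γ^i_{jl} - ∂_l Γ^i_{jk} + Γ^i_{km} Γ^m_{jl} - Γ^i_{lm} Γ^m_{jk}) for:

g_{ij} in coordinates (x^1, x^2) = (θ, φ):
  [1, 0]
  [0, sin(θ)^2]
Non-zero Christoffel symbols (Γ^k_{ij} = Γ^k_{ji}):
Γ^θ_{φ φ} = -sin(2*θ)/2
Γ^φ_{θ φ} = 1/tan(θ)
R^φ_{θ φ θ} = ∂_φ Γ^φ_{θ θ} - ∂_θ Γ^φ_{θ φ} + Γ^φ_{φ m} Γ^m_{θ θ} - Γ^φ_{θ m} Γ^m_{θ φ}
  = (0) - (-1/sin(θ)^2) + (0) - (1/tan(θ)^2) = 1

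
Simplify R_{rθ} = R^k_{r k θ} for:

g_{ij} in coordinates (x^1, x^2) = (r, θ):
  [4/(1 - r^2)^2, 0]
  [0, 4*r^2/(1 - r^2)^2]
Non-zero Christoffel symbols (Γ^k_{ij} = Γ^k_{ji}):
Γ^r_{r r} = 2*r/(1 - r^2)
Γ^r_{θ θ} = (r^3 + r)/(r^2 - 1)
Γ^θ_{r θ} = (-r^2 - 1)/(r^3 - r)
R^r_{r r θ} = 0 (a repeated index in an antisymmetric pair)
R^θ_{r θ θ} = 0 (a repeated index in an antisymmetric pair)
R_{rθ} = R^r_{r r θ} + R^θ_{r θ θ} = (0) + (0) = 0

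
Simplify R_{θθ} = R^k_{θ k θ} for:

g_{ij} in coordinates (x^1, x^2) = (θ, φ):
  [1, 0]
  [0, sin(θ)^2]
Non-zero Christoffel symbols (Γ^k_{ij} = Γ^k_{ji}):
Γ^θ_{φ φ} = -sin(2*θ)/2
Γ^φ_{θ φ} = 1/tan(θ)
R^θ_{θ θ θ} = 0 (a repeated index in an antisymmetric pair)
R^φ_{θ φ θ} = ∂_φ Γ^φ_{θ θ} - ∂_θ Γ^φ_{θ φ} + Γ^φ_{φ m} Γ^m_{θ θ} - Γ^φ_{θ m} Γ^m_{θ φ}
  = (0) - (-1/sin(θ)^2) + (0) - (1/tan(θ)^2) = 1
R_{θθ} = R^θ_{θ θ θ} + R^φ_{θ φ θ} = (0) + (1) = 1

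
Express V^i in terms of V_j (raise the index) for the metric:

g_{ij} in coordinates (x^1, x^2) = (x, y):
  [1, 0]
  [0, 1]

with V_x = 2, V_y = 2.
Inverse metric (diagonal): g^{xx} = 1, g^{yy} = 1
V^i = g^{ij} V_j:
V^x = (1)(2) + (0)(2) = 2
V^y = (0)(2) + (1)(2) = 2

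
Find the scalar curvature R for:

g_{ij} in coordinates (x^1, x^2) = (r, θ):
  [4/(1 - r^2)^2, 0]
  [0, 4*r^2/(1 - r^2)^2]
Non-zero Christoffel symbols (Γ^k_{ij} = Γ^k_{ji}):
Γ^r_{r r} = 2*r/(1 - r^2)
Γ^r_{θ θ} = (r^3 + r)/(r^2 - 1)
Γ^θ_{r θ} = (-r^2 - 1)/(r^3 - r)
Ricci tensor (R_{ij} = R^k_{ikj}): R_{rr} = -4/(r^2 - 1)^2, R_{rθ} = 0, R_{θθ} = -4*r^2/(r^2 - 1)^2
Inverse metric: g^{rr} = (1 - r^2)^2/4, g^{θθ} = (1 - r^2)^2/(4*r^2)
R = g^{ij} R_{ij} = ((1 - r^2)^2/4)(-4/(r^2 - 1)^2) + ((1 - r^2)^2/(4*r^2))(-4*r^2/(r^2 - 1)^2) = -2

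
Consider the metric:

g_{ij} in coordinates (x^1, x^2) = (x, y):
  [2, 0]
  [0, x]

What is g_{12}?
With x^1 = x, x^2 = y, g_{12} = g_{xy} is the row-1, column-2 entry of the matrix.
g_{12} = 0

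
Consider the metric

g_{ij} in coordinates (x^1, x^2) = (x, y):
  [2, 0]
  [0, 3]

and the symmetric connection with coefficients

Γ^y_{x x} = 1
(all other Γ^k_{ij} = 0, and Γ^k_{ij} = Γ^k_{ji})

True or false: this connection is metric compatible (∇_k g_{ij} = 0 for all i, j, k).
Using ∇_k g_{ij} = ∂_k g_{ij} - Γ^m_{ki} g_{mj} - Γ^m_{kj} g_{im}:
∇_x g_{xy} = (0) - (3) - (0) = -3 ≠ 0
So the connection is not metric compatible (it is not the Levi-Civita connection).
False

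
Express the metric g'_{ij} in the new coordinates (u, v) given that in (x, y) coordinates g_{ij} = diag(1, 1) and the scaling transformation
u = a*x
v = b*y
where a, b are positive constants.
Invert the transformation: x = u/a, y = v/b
g'_{ij} = (∂x^k/∂x'^i)(∂x^l/∂x'^j) g_{kl}; with g_{kl} = δ_{kl} this is Σ_k (∂x^k/∂x'^i)(∂x^k/∂x'^j).
Jacobian: ∂x/∂u = 1/a, ∂x/∂v = 0, ∂y/∂u = 0, ∂y/∂v = 1/b
g'_{uu} = (1/a)(1/a) + (0)(0) = 1/a^2
g'_{uv} = (1/a)(0) + (0)(1/b) = 0
g'_{vv} = (0)(0) + (1/b)(1/b) = 1/b^2
g'_{ij} = diag(1/a^2, 1/b^2)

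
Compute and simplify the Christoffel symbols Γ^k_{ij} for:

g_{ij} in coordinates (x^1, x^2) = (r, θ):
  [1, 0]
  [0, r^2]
Using Γ^k_{ij} = (1/2) g^{km} (∂_i g_{mj} + ∂_j g_{mi} - ∂_m g_{ij}); the metric is diagonal, so only the m = k term contributes.
Non-zero symbols (using the symmetry Γ^k_{ij} = Γ^k_{ji}):
Γ^r_{θ θ} = (1/2) g^{rr} (∂_θ g_{rθ} + ∂_θ g_{rθ} - ∂_r g_{θθ}) = (1/2)(1)((0) + (0) - (2*r)) = -r
Γ^θ_{r θ} = (1/2) g^{θθ} (∂_r g_{θθ} + ∂_θ g_{θr} - ∂_θ g_{rθ}) = (1/2)(1/r^2)((2*r) + (0) - (0)) = 1/r
All other Christoffel symbols are zero.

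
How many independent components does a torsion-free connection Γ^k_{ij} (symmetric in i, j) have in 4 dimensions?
Γ^k_{ij} has n choices for the upper index and n(n+1)/2 independent symmetric lower index pairs.
Total = 4 × 4×5/2 = 4 × 10 = 40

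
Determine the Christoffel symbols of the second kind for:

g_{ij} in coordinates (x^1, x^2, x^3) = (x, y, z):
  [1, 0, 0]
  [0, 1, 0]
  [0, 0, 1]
Using Γ^k_{ij} = (1/2) g^{km} (∂_i g_{mj} + ∂_j g_{mi} - ∂_m g_{ij}); the metric is diagonal, so only the m = k term contributes.
Every metric component is constant, so all ∂_m g_{ij} = 0 and every Christoffel symbol vanishes.
All Christoffel symbols are zero.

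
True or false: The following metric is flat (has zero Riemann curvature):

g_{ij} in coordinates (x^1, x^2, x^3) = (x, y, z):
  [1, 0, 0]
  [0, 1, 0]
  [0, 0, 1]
All metric components are constant, so every Christoffel symbol vanishes and R^i_{jkl} = 0.
True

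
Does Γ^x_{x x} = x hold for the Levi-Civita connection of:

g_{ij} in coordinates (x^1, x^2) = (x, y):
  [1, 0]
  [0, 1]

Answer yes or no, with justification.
Γ^x_{x x} = (1/2) g^{xx} (∂_x g_{xx} + ∂_x g_{xx} - ∂_x g_{xx}) = (1/2)(1)((0) + (0) - (0)) = 0
This differs from the proposed value x.
No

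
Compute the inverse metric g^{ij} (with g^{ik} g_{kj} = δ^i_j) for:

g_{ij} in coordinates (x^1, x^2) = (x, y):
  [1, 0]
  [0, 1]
The metric is diagonal, so g^{ij} is diagonal with entries 1/g_{ii}: diag(1, 1).
g^{ij}:
  [1, 0]
  [0, 1]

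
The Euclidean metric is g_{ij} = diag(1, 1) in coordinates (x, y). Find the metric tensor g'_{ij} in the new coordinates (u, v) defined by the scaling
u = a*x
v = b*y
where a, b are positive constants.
Invert the transformation: x = u/a, y = v/b
g'_{ij} = (∂x^k/∂x'^i)(∂x^l/∂x'^j) g_{kl}; with g_{kl} = δ_{kl} this is Σ_k (∂x^k/∂x'^i)(∂x^k/∂x'^j).
Jacobian: ∂x/∂u = 1/a, ∂x/∂v = 0, ∂y/∂u = 0, ∂y/∂v = 1/b
g'_{uu} = (1/a)(1/a) + (0)(0) = 1/a^2
g'_{uv} = (1/a)(0) + (0)(1/b) = 0
g'_{vv} = (0)(0) + (1/b)(1/b) = 1/b^2
g'_{ij} = diag(1/a^2, 1/b^2)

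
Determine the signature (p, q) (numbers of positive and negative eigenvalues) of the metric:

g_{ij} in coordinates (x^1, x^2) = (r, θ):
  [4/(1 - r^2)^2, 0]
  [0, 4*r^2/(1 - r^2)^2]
The metric is diagonal, so its eigenvalues are the diagonal entries: 4/(1 - r^2)^2, 4*r^2/(1 - r^2)^2 (at a generic point, where coordinate-dependent entries are positive).
2 positive, 0 negative.
(2, 0) - Riemannian (positive definite)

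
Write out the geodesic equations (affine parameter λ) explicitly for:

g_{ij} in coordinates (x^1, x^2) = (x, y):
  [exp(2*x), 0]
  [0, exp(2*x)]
Geodesic equation: d^2x^k/dλ^2 + Γ^k_{ij} (dx^i/dλ)(dx^j/dλ) = 0.
Non-zero Christoffel symbols:
Γ^x_{x x} = 1
Γ^x_{y y} = -1
Γ^y_{x y} = 1
Substituting (the symmetric pair Γ^k_{ij}, Γ^k_{ji} combines into a factor 2):
d^2x/dλ^2 + (dx/dλ)^2 - (dy/dλ)^2 = 0
d^2y/dλ^2 + 2 (dx/dλ)(dy/dλ) = 0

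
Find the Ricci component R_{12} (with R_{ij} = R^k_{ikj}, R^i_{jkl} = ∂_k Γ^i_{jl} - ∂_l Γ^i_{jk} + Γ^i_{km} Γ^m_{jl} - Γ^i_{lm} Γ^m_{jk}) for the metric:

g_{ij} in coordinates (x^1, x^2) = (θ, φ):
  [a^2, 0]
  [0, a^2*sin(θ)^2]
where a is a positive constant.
Non-zero Christoffel symbols (Γ^k_{ij} = Γ^k_{ji}):
Γ^θ_{φ φ} = -sin(2*θ)/2
Γ^φ_{θ φ} = 1/tan(θ)
R^θ_{θ θ φ} = 0 (a repeated index in an antisymmetric pair)
R^φ_{θ φ φ} = 0 (a repeated index in an antisymmetric pair)
R_{θφ} = R^θ_{θ θ φ} + R^φ_{θ φ φ} = (0) + (0) = 0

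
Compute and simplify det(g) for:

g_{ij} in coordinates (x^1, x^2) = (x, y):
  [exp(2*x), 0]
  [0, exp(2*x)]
For a 2×2 metric: det(g) = g_{11}·g_{22} - g_{12}·g_{21}
= (exp(2*x))·(exp(2*x)) - (0)·(0)
= exp(4*x) - 0
det(g) = exp(4*x)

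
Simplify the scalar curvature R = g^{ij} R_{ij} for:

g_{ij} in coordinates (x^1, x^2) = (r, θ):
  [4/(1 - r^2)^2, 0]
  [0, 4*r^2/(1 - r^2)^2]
Non-zero Christoffel symbols (Γ^k_{ij} = Γ^k_{ji}):
Γ^r_{r r} = 2*r/(1 - r^2)
Γ^r_{θ θ} = (r^3 + r)/(r^2 - 1)
Γ^θ_{r θ} = (-r^2 - 1)/(r^3 - r)
Ricci tensor (R_{ij} = R^k_{ikj}): R_{rr} = -4/(r^2 - 1)^2, R_{rθ} = 0, R_{θθ} = -4*r^2/(r^2 - 1)^2
Inverse metric: g^{rr} = (1 - r^2)^2/4, g^{θθ} = (1 - r^2)^2/(4*r^2)
R = g^{ij} R_{ij} = ((1 - r^2)^2/4)(-4/(r^2 - 1)^2) + ((1 - r^2)^2/(4*r^2))(-4*r^2/(r^2 - 1)^2) = -2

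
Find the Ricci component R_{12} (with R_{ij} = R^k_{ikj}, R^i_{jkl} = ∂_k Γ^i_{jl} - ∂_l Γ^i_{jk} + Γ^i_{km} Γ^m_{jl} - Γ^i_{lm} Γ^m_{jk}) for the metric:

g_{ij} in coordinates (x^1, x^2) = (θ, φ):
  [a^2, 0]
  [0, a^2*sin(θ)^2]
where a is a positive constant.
Non-zero Christoffel symbols (Γ^k_{ij} = Γ^k_{ji}):
Γ^θ_{φ φ} = -sin(2*θ)/2
Γ^φ_{θ φ} = 1/tan(θ)
R^θ_{θ θ φ} = 0 (a repeated index in an antisymmetric pair)
R^φ_{θ φ φ} = 0 (a repeated index in an antisymmetric pair)
R_{θφ} = R^θ_{θ θ φ} + R^φ_{θ φ φ} = (0) + (0) = 0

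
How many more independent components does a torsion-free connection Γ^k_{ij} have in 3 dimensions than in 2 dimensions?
Independent components in n dimensions: n × n(n+1)/2 = n^2(n+1)/2.
3D: 3 × 6 = 18
2D: 2 × 3 = 6
Difference = 18 - 6 = 12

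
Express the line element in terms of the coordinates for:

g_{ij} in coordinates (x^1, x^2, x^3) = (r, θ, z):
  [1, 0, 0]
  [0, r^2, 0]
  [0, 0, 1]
ds^2 = g_{ij} dx^i dx^j; only the non-zero components contribute.
ds^2 = dr^2 + r^2 dθ^2 + dz^2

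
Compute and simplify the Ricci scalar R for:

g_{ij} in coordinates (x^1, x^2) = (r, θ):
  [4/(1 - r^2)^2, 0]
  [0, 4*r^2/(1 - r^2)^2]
Non-zero Christoffel symbols (Γ^k_{ij} = Γ^k_{ji}):
Γ^r_{r r} = 2*r/(1 - r^2)
Γ^r_{θ θ} = (r^3 + r)/(r^2 - 1)
Γ^θ_{r θ} = (-r^2 - 1)/(r^3 - r)
Ricci tensor (R_{ij} = R^k_{ikj}): R_{rr} = -4/(r^2 - 1)^2, R_{rθ} = 0, R_{θθ} = -4*r^2/(r^2 - 1)^2
Inverse metric: g^{rr} = (1 - r^2)^2/4, g^{θθ} = (1 - r^2)^2/(4*r^2)
R = g^{ij} R_{ij} = ((1 - r^2)^2/4)(-4/(r^2 - 1)^2) + ((1 - r^2)^2/(4*r^2))(-4*r^2/(r^2 - 1)^2) = -2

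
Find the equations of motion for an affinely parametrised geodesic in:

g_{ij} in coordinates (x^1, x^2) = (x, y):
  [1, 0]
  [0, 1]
Geodesic equation: d^2x^k/dλ^2 + Γ^k_{ij} (dx^i/dλ)(dx^j/dλ) = 0.
All Christoffel symbols vanish, so the geodesics are straight lines:
d^2x/dλ^2 = 0
d^2y/dλ^2 = 0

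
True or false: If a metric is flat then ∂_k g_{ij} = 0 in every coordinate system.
Flatness means R^i_{jkl} = 0; the components can still vary, e.g. the flat plane in polar coordinates has g_{θθ} = r^2.
False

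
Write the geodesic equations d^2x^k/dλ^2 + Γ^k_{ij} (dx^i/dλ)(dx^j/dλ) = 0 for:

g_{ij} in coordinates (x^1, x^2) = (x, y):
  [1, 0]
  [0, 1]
Geodesic equation: d^2x^k/dλ^2 + Γ^k_{ij} (dx^i/dλ)(dx^j/dλ) = 0.
All Christoffel symbols vanish, so the geodesics are straight lines:
d^2x/dλ^2 = 0
d^2y/dλ^2 = 0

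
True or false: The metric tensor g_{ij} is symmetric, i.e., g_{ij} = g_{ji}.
By definition the metric is a symmetric bilinear form, g_{ij} = g_{ji}.
True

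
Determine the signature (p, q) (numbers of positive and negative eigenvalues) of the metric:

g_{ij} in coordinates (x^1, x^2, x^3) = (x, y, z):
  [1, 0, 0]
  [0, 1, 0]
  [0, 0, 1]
The metric is diagonal, so its eigenvalues are the diagonal entries: 1, 1, 1 (at a generic point, where coordinate-dependent entries are positive).
3 positive, 0 negative.
(3, 0) - Riemannian (positive definite)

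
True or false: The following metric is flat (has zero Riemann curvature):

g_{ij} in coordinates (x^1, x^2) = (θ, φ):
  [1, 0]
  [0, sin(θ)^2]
Non-zero Christoffel symbols:
Γ^θ_{φ φ} = -sin(2*θ)/2
Γ^φ_{θ φ} = 1/tan(θ)
Ricci tensor: R_{θθ} = 1, R_{θφ} = 0, R_{φφ} = sin(θ)^2
The Ricci tensor is non-zero, so the Riemann tensor is non-zero: not flat.
False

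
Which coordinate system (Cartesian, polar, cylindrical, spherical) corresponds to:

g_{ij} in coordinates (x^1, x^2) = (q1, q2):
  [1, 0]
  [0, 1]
All components are constant and the metric is the identity, i.e. orthonormal rectilinear coordinates.
Cartesian (2D) coordinates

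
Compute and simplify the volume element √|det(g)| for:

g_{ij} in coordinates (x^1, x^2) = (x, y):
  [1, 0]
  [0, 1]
det(g) = 1
√|det(g)| = 1
Volume element: dV = 1 dx dy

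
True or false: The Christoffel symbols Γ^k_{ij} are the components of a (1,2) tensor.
Under a change of coordinates Γ picks up an inhomogeneous term ∂²x/∂x'∂x'; e.g. Γ = 0 in Cartesian coordinates but Γ^r_{θθ} = -r in polar coordinates on the same flat plane.
False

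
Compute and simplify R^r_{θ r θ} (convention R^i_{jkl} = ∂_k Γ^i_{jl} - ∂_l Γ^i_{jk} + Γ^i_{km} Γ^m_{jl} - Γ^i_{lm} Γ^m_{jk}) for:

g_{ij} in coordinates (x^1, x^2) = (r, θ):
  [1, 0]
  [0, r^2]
Non-zero Christoffel symbols (Γ^k_{ij} = Γ^k_{ji}):
Γ^r_{θ θ} = -r
Γ^θ_{r θ} = 1/r
R^r_{θ r θ} = ∂_r Γ^r_{θ θ} - ∂_θ Γ^r_{θ r} + Γ^r_{r m} Γ^m_{θ θ} - Γ^r_{θ m} Γ^m_{θ r}
  = (-1) - (0) + (0) - (-1) = 0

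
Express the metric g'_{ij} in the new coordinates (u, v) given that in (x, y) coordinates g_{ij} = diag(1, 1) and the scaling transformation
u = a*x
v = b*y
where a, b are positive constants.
Invert the transformation: x = u/a, y = v/b
g'_{ij} = (∂x^k/∂x'^i)(∂x^l/∂x'^j) g_{kl}; with g_{kl} = δ_{kl} this is Σ_k (∂x^k/∂x'^i)(∂x^k/∂x'^j).
Jacobian: ∂x/∂u = 1/a, ∂x/∂v = 0, ∂y/∂u = 0, ∂y/∂v = 1/b
g'_{uu} = (1/a)(1/a) + (0)(0) = 1/a^2
g'_{uv} = (1/a)(0) + (0)(1/b) = 0
g'_{vv} = (0)(0) + (1/b)(1/b) = 1/b^2
g'_{ij} = diag(1/a^2, 1/b^2)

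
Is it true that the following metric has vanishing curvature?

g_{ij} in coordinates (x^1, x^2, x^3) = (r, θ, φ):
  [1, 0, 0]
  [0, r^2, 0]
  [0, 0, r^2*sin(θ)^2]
Non-zero Christoffel symbols:
Γ^r_{θ θ} = -r
Γ^r_{φ φ} = -r*sin(θ)^2
Γ^θ_{r θ} = 1/r
Γ^θ_{φ φ} = -sin(2*θ)/2
Γ^φ_{r φ} = 1/r
Γ^φ_{θ φ} = 1/tan(θ)
Ricci tensor: R_{rr} = 0, R_{rθ} = 0, R_{rφ} = 0, R_{θθ} = 0, R_{θφ} = 0, R_{φφ} = 0
All R_{ij} vanish; in 3 dimensions the Riemann tensor is fully determined by the Ricci tensor, so R^i_{jkl} = 0: the metric is flat (curvilinear coordinates on flat space).
Yes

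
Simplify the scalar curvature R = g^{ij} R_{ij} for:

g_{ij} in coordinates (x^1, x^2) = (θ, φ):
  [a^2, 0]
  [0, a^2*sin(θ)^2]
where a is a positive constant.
Non-zero Christoffel symbols (Γ^k_{ij} = Γ^k_{ji}):
Γ^θ_{φ φ} = -sin(2*θ)/2
Γ^φ_{θ φ} = 1/tan(θ)
Ricci tensor (R_{ij} = R^k_{ikj}): R_{θθ} = 1, R_{θφ} = 0, R_{φφ} = sin(θ)^2
Inverse metric: g^{θθ} = 1/a^2, g^{φφ} = 1/(a^2*sin(θ)^2)
R = g^{ij} R_{ij} = (1/a^2)(1) + (1/(a^2*sin(θ)^2))(sin(θ)^2) = 2/a^2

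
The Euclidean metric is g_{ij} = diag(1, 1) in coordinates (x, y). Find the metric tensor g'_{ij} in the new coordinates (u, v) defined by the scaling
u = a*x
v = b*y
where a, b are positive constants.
Invert the transformation: x = u/a, y = v/b
g'_{ij} = (∂x^k/∂x'^i)(∂x^l/∂x'^j) g_{kl}; with g_{kl} = δ_{kl} this is Σ_k (∂x^k/∂x'^i)(∂x^k/∂x'^j).
Jacobian: ∂x/∂u = 1/a, ∂x/∂v = 0, ∂y/∂u = 0, ∂y/∂v = 1/b
g'_{uu} = (1/a)(1/a) + (0)(0) = 1/a^2
g'_{uv} = (1/a)(0) + (0)(1/b) = 0
g'_{vv} = (0)(0) + (1/b)(1/b) = 1/b^2
g'_{ij} = diag(1/a^2, 1/b^2)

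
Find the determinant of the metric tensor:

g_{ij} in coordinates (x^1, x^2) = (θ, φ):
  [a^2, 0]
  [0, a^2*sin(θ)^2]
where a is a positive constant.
For a 2×2 metric: det(g) = g_{11}·g_{22} - g_{12}·g_{21}
= (a^2)·(a^2*sin(θ)^2) - (0)·(0)
= a^4*sin(θ)^2 - 0
det(g) = a^4*sin(θ)^2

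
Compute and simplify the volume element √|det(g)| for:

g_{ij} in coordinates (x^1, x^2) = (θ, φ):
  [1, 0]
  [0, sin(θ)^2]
det(g) = sin(θ)^2
√|det(g)| = sin(θ) (taking 0 < θ < π so that |sin(θ)| = sin(θ))
Volume element: dV = sin(θ) dθ dφ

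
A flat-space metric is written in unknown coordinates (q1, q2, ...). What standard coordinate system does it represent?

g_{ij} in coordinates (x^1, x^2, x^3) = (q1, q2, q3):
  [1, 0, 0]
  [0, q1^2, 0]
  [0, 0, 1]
The line element ds^2 = dq1^2 + q1^2 dq2^2 + dq3^2 is dr^2 + r^2 dθ^2 + dz^2 with q1 = r, q2 = θ, q3 = z.
cylindrical coordinates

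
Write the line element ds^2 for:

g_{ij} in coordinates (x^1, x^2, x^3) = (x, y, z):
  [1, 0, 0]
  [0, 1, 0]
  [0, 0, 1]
ds^2 = g_{ij} dx^i dx^j; only the non-zero components contribute.
ds^2 = dx^2 + dy^2 + dz^2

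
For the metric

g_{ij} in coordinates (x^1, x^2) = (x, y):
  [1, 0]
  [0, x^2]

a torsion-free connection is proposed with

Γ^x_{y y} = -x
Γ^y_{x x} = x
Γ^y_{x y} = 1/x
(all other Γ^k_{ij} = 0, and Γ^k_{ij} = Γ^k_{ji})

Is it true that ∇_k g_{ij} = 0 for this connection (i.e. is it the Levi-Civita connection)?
Using ∇_k g_{ij} = ∂_k g_{ij} - Γ^m_{ki} g_{mj} - Γ^m_{kj} g_{im}:
∇_x g_{xy} = (0) - (x^3) - (0) = -x^3 ≠ 0
So the connection is not metric compatible (it is not the Levi-Civita connection).
No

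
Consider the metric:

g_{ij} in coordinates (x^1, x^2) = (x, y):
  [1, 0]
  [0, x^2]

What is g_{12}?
With x^1 = x, x^2 = y, g_{12} = g_{xy} is the row-1, column-2 entry of the matrix.
g_{12} = 0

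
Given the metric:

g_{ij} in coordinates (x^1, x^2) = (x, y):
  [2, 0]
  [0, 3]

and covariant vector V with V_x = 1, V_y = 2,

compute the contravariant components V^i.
Inverse metric (diagonal): g^{xx} = 1/2, g^{yy} = 1/3
V^i = g^{ij} V_j:
V^x = (1/2)(1) + (0)(2) = 1/2
V^y = (0)(1) + (1/3)(2) = 2/3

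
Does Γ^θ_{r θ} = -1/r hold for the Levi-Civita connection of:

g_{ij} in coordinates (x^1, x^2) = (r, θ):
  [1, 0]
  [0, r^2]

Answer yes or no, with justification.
Γ^θ_{r θ} = (1/2) g^{θθ} (∂_r g_{θθ} + ∂_θ g_{θr} - ∂_θ g_{rθ}) = (1/2)(1/r^2)((2*r) + (0) - (0)) = 1/r
This differs from the proposed value -1/r.
No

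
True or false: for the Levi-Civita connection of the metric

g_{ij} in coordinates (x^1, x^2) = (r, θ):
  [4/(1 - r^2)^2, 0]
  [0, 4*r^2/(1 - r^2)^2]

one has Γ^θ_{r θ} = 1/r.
Γ^θ_{r θ} = (1/2) g^{θθ} (∂_r g_{θθ} + ∂_θ g_{θr} - ∂_θ g_{rθ}) = (1/2)((1 - r^2)^2/(4*r^2))((-8*(r^3 + r)/(r^2 - 1)^3) + (0) - (0)) = (-r^2 - 1)/(r^3 - r)
This differs from the proposed value 1/r.
False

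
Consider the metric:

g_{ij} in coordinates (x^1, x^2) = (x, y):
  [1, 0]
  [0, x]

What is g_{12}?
With x^1 = x, x^2 = y, g_{12} = g_{xy} is the row-1, column-2 entry of the matrix.
g_{12} = 0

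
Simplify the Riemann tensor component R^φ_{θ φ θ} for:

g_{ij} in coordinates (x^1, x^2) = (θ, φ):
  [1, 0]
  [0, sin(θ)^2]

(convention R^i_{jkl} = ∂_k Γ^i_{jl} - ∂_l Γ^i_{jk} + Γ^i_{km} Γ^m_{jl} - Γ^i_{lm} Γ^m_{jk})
Non-zero Christoffel symbols (Γ^k_{ij} = Γ^k_{ji}):
Γ^θ_{φ φ} = -sin(2*θ)/2
Γ^φ_{θ φ} = 1/tan(θ)
R^φ_{θ φ θ} = ∂_φ Γ^φ_{θ θ} - ∂_θ Γ^φ_{θ φ} + Γ^φ_{φ m} Γ^m_{θ θ} - Γ^φ_{θ m} Γ^m_{θ φ}
  = (0) - (-1/sin(θ)^2) + (0) - (1/tan(θ)^2) = 1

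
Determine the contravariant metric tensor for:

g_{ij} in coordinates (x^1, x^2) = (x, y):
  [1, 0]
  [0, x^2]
The metric is diagonal, so g^{ij} is diagonal with entries 1/g_{ii}: diag(1, 1/(x^2)).
g^{ij}:
  [1, 0]
  [0, 1/x^2]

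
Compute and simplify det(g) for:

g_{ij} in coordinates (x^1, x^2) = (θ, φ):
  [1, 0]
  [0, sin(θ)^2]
For a 2×2 metric: det(g) = g_{11}·g_{22} - g_{12}·g_{21}
= (1)·(sin(θ)^2) - (0)·(0)
= sin(θ)^2 - 0
det(g) = sin(θ)^2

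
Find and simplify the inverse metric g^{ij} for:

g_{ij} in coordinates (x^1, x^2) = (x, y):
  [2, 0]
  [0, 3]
The metric is diagonal, so g^{ij} is diagonal with entries 1/g_{ii}: diag(1/2, 1/3).
g^{ij}:
  [1/2, 0]
  [0, 1/3]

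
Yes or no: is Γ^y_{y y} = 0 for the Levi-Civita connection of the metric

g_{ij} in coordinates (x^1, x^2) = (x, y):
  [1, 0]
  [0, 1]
Γ^y_{y y} = (1/2) g^{yy} (∂_y g_{yy} + ∂_y g_{yy} - ∂_y g_{yy}) = (1/2)(1)((0) + (0) - (0)) = 0
This equals the proposed value 0.
Yes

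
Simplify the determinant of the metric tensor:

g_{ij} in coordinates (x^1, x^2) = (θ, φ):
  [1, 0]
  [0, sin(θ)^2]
For a 2×2 metric: det(g) = g_{11}·g_{22} - g_{12}·g_{21}
= (1)·(sin(θ)^2) - (0)·(0)
= sin(θ)^2 - 0
det(g) = sin(θ)^2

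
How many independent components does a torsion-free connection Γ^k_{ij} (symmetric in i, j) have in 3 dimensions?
Γ^k_{ij} has n choices for the upper index and n(n+1)/2 independent symmetric lower index pairs.
Total = 3 × 3×4/2 = 3 × 6 = 18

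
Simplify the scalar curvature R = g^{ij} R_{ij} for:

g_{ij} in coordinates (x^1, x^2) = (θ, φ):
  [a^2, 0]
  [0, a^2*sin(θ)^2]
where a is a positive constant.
Non-zero Christoffel symbols (Γ^k_{ij} = Γ^k_{ji}):
Γ^θ_{φ φ} = -sin(2*θ)/2
Γ^φ_{θ φ} = 1/tan(θ)
Ricci tensor (R_{ij} = R^k_{ikj}): R_{θθ} = 1, R_{θφ} = 0, R_{φφ} = sin(θ)^2
Inverse metric: g^{θθ} = 1/a^2, g^{φφ} = 1/(a^2*sin(θ)^2)
R = g^{ij} R_{ij} = (1/a^2)(1) + (1/(a^2*sin(θ)^2))(sin(θ)^2) = 2/a^2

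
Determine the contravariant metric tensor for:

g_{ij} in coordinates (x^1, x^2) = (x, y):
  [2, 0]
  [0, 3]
The metric is diagonal, so g^{ij} is diagonal with entries 1/g_{ii}: diag(1/2, 1/3).
g^{ij}:
  [1/2, 0]
  [0, 1/3]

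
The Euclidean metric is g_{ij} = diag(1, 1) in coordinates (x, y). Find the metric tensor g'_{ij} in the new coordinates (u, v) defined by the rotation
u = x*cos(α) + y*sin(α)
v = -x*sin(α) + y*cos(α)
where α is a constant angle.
Invert the transformation: x = u*cos(α) - v*sin(α), y = u*sin(α) + v*cos(α)
g'_{ij} = (∂x^k/∂x'^i)(∂x^l/∂x'^j) g_{kl}; with g_{kl} = δ_{kl} this is Σ_k (∂x^k/∂x'^i)(∂x^k/∂x'^j).
Jacobian: ∂x/∂u = cos(α), ∂x/∂v = -sin(α), ∂y/∂u = sin(α), ∂y/∂v = cos(α)
g'_{uu} = (cos(α))(cos(α)) + (sin(α))(sin(α)) = 1
g'_{uv} = (cos(α))(-sin(α)) + (sin(α))(cos(α)) = 0
g'_{vv} = (-sin(α))(-sin(α)) + (cos(α))(cos(α)) = 1
g'_{ij} = diag(1, 1)
The Euclidean metric is invariant under rotations.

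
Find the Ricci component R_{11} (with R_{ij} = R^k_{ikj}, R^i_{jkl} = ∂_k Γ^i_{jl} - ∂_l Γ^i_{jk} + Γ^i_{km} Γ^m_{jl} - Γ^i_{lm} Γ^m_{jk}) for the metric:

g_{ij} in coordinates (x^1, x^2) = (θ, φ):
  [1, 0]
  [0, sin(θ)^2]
Non-zero Christoffel symbols (Γ^k_{ij} = Γ^k_{ji}):
Γ^θ_{φ φ} = -sin(2*θ)/2
Γ^φ_{θ φ} = 1/tan(θ)
R^θ_{θ θ θ} = 0 (a repeated index in an antisymmetric pair)
R^φ_{θ φ θ} = ∂_φ Γ^φ_{θ θ} - ∂_θ Γ^φ_{θ φ} + Γ^φ_{φ m} Γ^m_{θ θ} - Γ^φ_{θ m} Γ^m_{θ φ}
  = (0) - (-1/sin(θ)^2) + (0) - (1/tan(θ)^2) = 1
R_{θθ} = R^θ_{θ θ θ} + R^φ_{θ φ θ} = (0) + (1) = 1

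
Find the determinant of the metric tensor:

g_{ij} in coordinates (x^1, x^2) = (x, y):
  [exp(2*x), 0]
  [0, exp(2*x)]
For a 2×2 metric: det(g) = g_{11}·g_{22} - g_{12}·g_{21}
= (exp(2*x))·(exp(2*x)) - (0)·(0)
= exp(4*x) - 0
det(g) = exp(4*x)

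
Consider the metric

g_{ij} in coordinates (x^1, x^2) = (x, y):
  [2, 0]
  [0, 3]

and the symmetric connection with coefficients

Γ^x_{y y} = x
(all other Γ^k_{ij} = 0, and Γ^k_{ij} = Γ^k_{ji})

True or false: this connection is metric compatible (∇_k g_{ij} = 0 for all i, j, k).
Using ∇_k g_{ij} = ∂_k g_{ij} - Γ^m_{ki} g_{mj} - Γ^m_{kj} g_{im}:
∇_y g_{xy} = (0) - (0) - (2*x) = -2*x ≠ 0
So the connection is not metric compatible (it is not the Levi-Civita connection).
False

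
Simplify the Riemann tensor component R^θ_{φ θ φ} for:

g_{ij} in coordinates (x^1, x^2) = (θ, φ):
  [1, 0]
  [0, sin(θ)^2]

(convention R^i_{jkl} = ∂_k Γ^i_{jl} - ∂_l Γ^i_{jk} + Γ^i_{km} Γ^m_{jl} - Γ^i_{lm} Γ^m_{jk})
Non-zero Christoffel symbols (Γ^k_{ij} = Γ^k_{ji}):
Γ^θ_{φ φ} = -sin(2*θ)/2
Γ^φ_{θ φ} = 1/tan(θ)
R^θ_{φ θ φ} = ∂_θ Γ^θ_{φ φ} - ∂_φ Γ^θ_{φ θ} + Γ^θ_{θ m} Γ^m_{φ φ} - Γ^θ_{φ m} Γ^m_{φ θ}
  = (-cos(2*θ)) - (0) + (0) - (-cos(θ)^2) = sin(θ)^2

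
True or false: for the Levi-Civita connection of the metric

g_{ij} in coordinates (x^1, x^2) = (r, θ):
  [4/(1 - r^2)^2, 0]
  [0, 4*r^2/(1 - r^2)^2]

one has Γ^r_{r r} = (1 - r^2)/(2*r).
Γ^r_{r r} = (1/2) g^{rr} (∂_r g_{rr} + ∂_r g_{rr} - ∂_r g_{rr}) = (1/2)((1 - r^2)^2/4)((16*r/(1 - r^2)^3) + (16*r/(1 - r^2)^3) - (16*r/(1 - r^2)^3)) = 2*r/(1 - r^2)
This differs from the proposed value (1 - r^2)/(2*r).
False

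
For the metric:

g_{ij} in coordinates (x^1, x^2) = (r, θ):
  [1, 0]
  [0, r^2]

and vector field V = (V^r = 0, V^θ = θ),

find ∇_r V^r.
Non-zero Christoffel symbols:
Γ^r_{θ θ} = -r
Γ^θ_{r θ} = 1/r
∇_r V^r = ∂_r V^r + Γ^r_{r j} V^j
  = (0) + (0)(0) + (0)(θ)
  = 0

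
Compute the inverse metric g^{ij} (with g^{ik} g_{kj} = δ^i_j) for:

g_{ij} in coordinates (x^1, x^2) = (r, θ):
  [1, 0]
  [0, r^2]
The metric is diagonal, so g^{ij} is diagonal with entries 1/g_{ii}: diag(1, 1/(r^2)).
g^{ij}:
  [1, 0]
  [0, 1/r^2]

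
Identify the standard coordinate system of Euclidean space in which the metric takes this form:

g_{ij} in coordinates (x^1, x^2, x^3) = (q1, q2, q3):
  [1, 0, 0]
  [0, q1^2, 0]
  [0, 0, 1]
The line element ds^2 = dq1^2 + q1^2 dq2^2 + dq3^2 is dr^2 + r^2 dθ^2 + dz^2 with q1 = r, q2 = θ, q3 = z.
cylindrical coordinates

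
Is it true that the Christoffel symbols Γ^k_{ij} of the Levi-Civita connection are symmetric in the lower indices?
The Levi-Civita connection is torsion-free, which is exactly Γ^k_{ij} = Γ^k_{ji}.
Yes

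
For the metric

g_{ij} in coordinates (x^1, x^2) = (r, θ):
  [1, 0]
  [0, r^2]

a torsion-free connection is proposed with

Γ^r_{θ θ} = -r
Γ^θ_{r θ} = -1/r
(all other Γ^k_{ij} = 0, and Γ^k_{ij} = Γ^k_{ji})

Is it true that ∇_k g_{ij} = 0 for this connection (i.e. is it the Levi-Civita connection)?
Using ∇_k g_{ij} = ∂_k g_{ij} - Γ^m_{ki} g_{mj} - Γ^m_{kj} g_{im}:
∇_r g_{θθ} = (2*r) - (-r) - (-r) = 4*r ≠ 0
So the connection is not metric compatible (it is not the Levi-Civita connection).
No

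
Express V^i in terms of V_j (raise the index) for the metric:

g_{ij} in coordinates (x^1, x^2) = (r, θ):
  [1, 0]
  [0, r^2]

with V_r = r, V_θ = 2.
Inverse metric (diagonal): g^{rr} = 1, g^{θθ} = 1/r^2
V^i = g^{ij} V_j:
V^r = (1)(r) + (0)(2) = r
V^θ = (0)(r) + (1/r^2)(2) = 2/r^2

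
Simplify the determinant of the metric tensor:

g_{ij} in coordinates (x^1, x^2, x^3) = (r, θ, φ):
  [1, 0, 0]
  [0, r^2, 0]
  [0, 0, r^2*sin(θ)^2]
Diagonal metric: det(g) = g_{11}·g_{22}·g_{33}
= (1)·(r^2)·(r^2*sin(θ)^2)
det(g) = r^4*sin(θ)^2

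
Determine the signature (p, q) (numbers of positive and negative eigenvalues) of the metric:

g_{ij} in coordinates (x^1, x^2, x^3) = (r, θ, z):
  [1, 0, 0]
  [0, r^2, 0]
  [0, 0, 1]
The metric is diagonal, so its eigenvalues are the diagonal entries: 1, r^2, 1 (at a generic point, where coordinate-dependent entries are positive).
3 positive, 0 negative.
(3, 0) - Riemannian (positive definite)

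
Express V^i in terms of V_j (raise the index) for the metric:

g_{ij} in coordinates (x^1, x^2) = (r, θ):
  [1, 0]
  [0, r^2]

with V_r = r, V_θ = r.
Inverse metric (diagonal): g^{rr} = 1, g^{θθ} = 1/r^2
V^i = g^{ij} V_j:
V^r = (1)(r) + (0)(r) = r
V^θ = (0)(r) + (1/r^2)(r) = 1/r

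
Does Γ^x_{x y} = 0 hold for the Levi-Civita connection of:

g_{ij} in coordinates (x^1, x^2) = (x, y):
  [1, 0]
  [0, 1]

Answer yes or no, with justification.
Γ^x_{x y} = (1/2) g^{xx} (∂_x g_{xy} + ∂_y g_{xx} - ∂_x g_{xy}) = (1/2)(1)((0) + (0) - (0)) = 0
This equals the proposed value 0.
Yes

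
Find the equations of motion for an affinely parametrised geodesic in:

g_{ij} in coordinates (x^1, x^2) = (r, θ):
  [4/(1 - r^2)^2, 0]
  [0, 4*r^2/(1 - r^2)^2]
Geodesic equation: d^2x^k/dλ^2 + Γ^k_{ij} (dx^i/dλ)(dx^j/dλ) = 0.
Non-zero Christoffel symbols:
Γ^r_{r r} = 2*r/(1 - r^2)
Γ^r_{θ θ} = (r^3 + r)/(r^2 - 1)
Γ^θ_{r θ} = (-r^2 - 1)/(r^3 - r)
Substituting (the symmetric pair Γ^k_{ij}, Γ^k_{ji} combines into a factor 2):
d^2r/dλ^2 + (2*r/(1 - r^2)) (dr/dλ)^2 + ((r^3 + r)/(r^2 - 1)) (dθ/dλ)^2 = 0
d^2θ/dλ^2 + ((-2*r^2 - 2)/(r^3 - r)) (dr/dλ)(dθ/dλ) = 0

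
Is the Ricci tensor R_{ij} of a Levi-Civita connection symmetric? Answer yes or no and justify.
R_{ij} = R^k_{ikj}; the pair symmetry R_{kilj} = R_{ljki} gives R_{ij} = R_{ji}.
Yes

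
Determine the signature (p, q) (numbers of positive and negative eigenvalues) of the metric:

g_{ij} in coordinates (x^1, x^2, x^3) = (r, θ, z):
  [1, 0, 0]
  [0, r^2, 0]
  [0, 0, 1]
The metric is diagonal, so its eigenvalues are the diagonal entries: 1, r^2, 1 (at a generic point, where coordinate-dependent entries are positive).
3 positive, 0 negative.
(3, 0) - Riemannian (positive definite)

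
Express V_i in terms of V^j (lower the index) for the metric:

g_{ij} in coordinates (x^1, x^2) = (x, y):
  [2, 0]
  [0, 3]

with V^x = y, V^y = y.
V_i = g_{ij} V^j:
V_x = (2)(y) + (0)(y) = 2*y
V_y = (0)(y) + (3)(y) = 3*y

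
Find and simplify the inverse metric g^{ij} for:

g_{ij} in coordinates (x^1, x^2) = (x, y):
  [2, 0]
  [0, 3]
The metric is diagonal, so g^{ij} is diagonal with entries 1/g_{ii}: diag(1/2, 1/3).
g^{ij}:
  [1/2, 0]
  [0, 1/3]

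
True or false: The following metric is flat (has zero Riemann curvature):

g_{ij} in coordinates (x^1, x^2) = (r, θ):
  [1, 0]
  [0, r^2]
Non-zero Christoffel symbols:
Γ^r_{θ θ} = -r
Γ^θ_{r θ} = 1/r
Ricci tensor: R_{rr} = 0, R_{rθ} = 0, R_{θθ} = 0
All R_{ij} vanish; in 2 dimensions the Riemann tensor is fully determined by the Ricci tensor, so R^i_{jkl} = 0: the metric is flat (curvilinear coordinates on flat space).
True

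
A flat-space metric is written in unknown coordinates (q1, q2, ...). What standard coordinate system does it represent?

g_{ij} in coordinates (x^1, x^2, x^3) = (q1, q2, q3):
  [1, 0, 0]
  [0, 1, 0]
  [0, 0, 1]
All components are constant and the metric is the identity, i.e. orthonormal rectilinear coordinates.
Cartesian (3D) coordinates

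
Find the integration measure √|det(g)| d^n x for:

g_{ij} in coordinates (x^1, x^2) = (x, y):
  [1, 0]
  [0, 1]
det(g) = 1
√|det(g)| = 1
Volume element: dV = 1 dx dy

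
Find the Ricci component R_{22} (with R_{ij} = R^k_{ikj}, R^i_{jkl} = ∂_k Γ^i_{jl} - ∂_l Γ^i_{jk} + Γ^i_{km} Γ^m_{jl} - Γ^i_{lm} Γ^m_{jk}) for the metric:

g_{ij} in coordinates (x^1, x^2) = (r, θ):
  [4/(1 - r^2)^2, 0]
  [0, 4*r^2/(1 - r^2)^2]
Non-zero Christoffel symbols (Γ^k_{ij} = Γ^k_{ji}):
Γ^r_{r r} = 2*r/(1 - r^2)
Γ^r_{θ θ} = (r^3 + r)/(r^2 - 1)
Γ^θ_{r θ} = (-r^2 - 1)/(r^3 - r)
R^r_{θ r θ} = ∂_r Γ^r_{θ θ} - ∂_θ Γ^r_{θ r} + Γ^r_{r m} Γ^m_{θ θ} - Γ^r_{θ m} Γ^m_{θ r}
  = ((r^4 - 4*r^2 - 1)/(r^2 - 1)^2) - (0) + (-2*r^2*(r^2 + 1)/(r^2 - 1)^2) - (-(r^2 + 1)^2/(r^2 - 1)^2) = -4*r^2/(r^2 - 1)^2
R^θ_{θ θ θ} = 0 (a repeated index in an antisymmetric pair)
R_{θθ} = R^r_{θ r θ} + R^θ_{θ θ θ} = (-4*r^2/(r^2 - 1)^2) + (0) = -4*r^2/(r^2 - 1)^2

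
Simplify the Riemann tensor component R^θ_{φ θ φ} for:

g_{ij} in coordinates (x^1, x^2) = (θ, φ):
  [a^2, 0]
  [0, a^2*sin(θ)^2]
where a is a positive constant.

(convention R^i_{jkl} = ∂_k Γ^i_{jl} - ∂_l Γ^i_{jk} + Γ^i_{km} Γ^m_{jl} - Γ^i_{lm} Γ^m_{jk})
Non-zero Christoffel symbols (Γ^k_{ij} = Γ^k_{ji}):
Γ^θ_{φ φ} = -sin(2*θ)/2
Γ^φ_{θ φ} = 1/tan(θ)
R^θ_{φ θ φ} = ∂_θ Γ^θ_{φ φ} - ∂_φ Γ^θ_{φ θ} + Γ^θ_{θ m} Γ^m_{φ φ} - Γ^θ_{φ m} Γ^m_{φ θ}
  = (-cos(2*θ)) - (0) + (0) - (-cos(θ)^2) = sin(θ)^2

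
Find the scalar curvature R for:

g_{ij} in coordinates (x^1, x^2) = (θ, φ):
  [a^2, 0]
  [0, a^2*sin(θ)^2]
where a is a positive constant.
Non-zero Christoffel symbols (Γ^k_{ij} = Γ^k_{ji}):
Γ^θ_{φ φ} = -sin(2*θ)/2
Γ^φ_{θ φ} = 1/tan(θ)
Ricci tensor (R_{ij} = R^k_{ikj}): R_{θθ} = 1, R_{θφ} = 0, R_{φφ} = sin(θ)^2
Inverse metric: g^{θθ} = 1/a^2, g^{φφ} = 1/(a^2*sin(θ)^2)
R = g^{ij} R_{ij} = (1/a^2)(1) + (1/(a^2*sin(θ)^2))(sin(θ)^2) = 2/a^2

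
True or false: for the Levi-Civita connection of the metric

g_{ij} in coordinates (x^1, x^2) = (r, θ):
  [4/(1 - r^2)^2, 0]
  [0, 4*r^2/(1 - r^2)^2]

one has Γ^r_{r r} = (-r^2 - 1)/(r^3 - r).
Γ^r_{r r} = (1/2) g^{rr} (∂_r g_{rr} + ∂_r g_{rr} - ∂_r g_{rr}) = (1/2)((1 - r^2)^2/4)((16*r/(1 - r^2)^3) + (16*r/(1 - r^2)^3) - (16*r/(1 - r^2)^3)) = 2*r/(1 - r^2)
This differs from the proposed value (-r^2 - 1)/(r^3 - r).
False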